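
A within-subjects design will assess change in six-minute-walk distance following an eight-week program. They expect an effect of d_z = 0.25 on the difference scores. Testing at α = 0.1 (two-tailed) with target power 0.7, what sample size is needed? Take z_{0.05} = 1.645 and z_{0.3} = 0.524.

n = 76 pairs

For a paired (one-sample on differences) test: n = ((z_{α/2} + z_β) / d)².
z_{α/2} + z_β = 1.645 + 0.524 = 2.169.
n = (2.169 / 0.25)² = 8.676² = 75.27.
Round up.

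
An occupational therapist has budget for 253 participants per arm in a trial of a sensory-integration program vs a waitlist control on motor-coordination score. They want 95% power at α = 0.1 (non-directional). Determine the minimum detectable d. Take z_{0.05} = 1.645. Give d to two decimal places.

d_min ≈ 0.29

For two independent groups of n = 253 each: d_min = (z_{α/2} + z_β)·√(2/n).
z-sum = 1.645 + 1.645 = 3.290.
d_min = 3.290 × √(2/253) = 3.290 × 0.0889 = 0.293.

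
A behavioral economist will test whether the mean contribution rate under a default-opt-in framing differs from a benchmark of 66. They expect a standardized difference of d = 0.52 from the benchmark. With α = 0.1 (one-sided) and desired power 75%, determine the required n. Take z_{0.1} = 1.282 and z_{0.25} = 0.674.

For a one-sample test: n = ((z_{α} + z_β) / d)².
z_{α} + z_β = 1.282 + 0.674 = 1.956.
n = (1.956 / 0.52)² = 3.762² = 14.15.
Round up.

n = 15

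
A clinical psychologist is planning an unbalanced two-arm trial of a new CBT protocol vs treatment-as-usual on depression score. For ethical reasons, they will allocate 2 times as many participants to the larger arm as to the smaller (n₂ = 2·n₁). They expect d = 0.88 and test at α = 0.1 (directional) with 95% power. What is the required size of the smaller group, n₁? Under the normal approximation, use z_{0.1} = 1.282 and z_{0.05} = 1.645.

With allocation ratio k = n₂/n₁ = 2, Var(x̄₁−x̄₂) = σ²(1/n₁ + 1/(k·n₁)) = σ²·(k+1)/(k·n₁).
So n₁ = (1 + 1/k)·((z_{α} + z_β)/d)² = 1.500 × (2.927/0.88)².
n₁ = 1.500 × 11.06 = 16.6.
Round up: n₁ = 17, giving n₂ = 2 × 17 = 34.

n₁ = 17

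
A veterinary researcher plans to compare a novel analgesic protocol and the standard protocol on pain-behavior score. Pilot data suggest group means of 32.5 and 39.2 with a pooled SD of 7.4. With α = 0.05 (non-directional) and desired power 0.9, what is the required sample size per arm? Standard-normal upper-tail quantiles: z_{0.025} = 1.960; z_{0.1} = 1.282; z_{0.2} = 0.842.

n = 26 per group

Cohen's d = |M₁ − M₂| / SD_pooled = |32.5 − 39.2| / 7.4 = 6.7 / 7.4 = 0.905.
For two independent groups with equal n: n = 2·((z_{α/2} + z_β) / d)².
z_{α/2} + z_β = 1.960 + 1.282 = 3.242.
n = 2 × (3.242 / 0.905)² = 2 × 3.582² = 2 × 12.83 = 25.7.
Round up to the next whole participant.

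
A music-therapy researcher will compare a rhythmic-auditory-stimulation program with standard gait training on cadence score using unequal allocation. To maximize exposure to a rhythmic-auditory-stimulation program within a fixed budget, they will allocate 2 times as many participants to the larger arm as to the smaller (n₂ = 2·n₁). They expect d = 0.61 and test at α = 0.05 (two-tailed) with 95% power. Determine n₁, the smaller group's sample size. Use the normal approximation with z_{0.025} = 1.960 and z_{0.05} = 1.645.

n₁ = 53

With allocation ratio k = n₂/n₁ = 2, Var(x̄₁−x̄₂) = σ²(1/n₁ + 1/(k·n₁)) = σ²·(k+1)/(k·n₁).
So n₁ = (1 + 1/k)·((z_{α/2} + z_β)/d)² = 1.500 × (3.605/0.61)².
n₁ = 1.500 × 34.93 = 52.4.
Round up: n₁ = 53, giving n₂ = 2 × 53 = 106.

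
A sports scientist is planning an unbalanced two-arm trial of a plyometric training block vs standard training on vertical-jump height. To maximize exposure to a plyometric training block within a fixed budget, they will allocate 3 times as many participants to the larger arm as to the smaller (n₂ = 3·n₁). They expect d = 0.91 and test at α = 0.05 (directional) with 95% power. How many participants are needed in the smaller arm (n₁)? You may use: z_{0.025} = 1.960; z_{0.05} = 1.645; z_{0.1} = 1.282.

n₁ = 18

With allocation ratio k = n₂/n₁ = 3, Var(x̄₁−x̄₂) = σ²(1/n₁ + 1/(k·n₁)) = σ²·(k+1)/(k·n₁).
So n₁ = (1 + 1/k)·((z_{α} + z_β)/d)² = 1.333 × (3.290/0.91)².
n₁ = 1.333 × 13.07 = 17.4.
Round up: n₁ = 18, giving n₂ = 3 × 18 = 54.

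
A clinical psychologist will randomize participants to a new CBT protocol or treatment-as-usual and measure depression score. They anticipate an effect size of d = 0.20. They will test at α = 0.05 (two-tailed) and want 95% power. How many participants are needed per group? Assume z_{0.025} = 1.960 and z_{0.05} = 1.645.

n = 650 per group

For two independent groups with equal n: n = 2·((z_{α/2} + z_β) / d)².
z_{α/2} + z_β = 1.960 + 1.645 = 3.605.
n = 2 × (3.605 / 0.20)² = 2 × 18.025² = 2 × 324.90 = 649.8.
Round up to the next whole participant.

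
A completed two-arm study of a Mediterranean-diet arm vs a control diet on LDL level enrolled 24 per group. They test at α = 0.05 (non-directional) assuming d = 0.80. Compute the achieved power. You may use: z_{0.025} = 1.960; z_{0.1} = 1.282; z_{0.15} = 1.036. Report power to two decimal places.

power ≈ 0.79

For two equal groups, power = Φ(d·√(n/2) − z_{α/2}).
d·√(n/2) = 0.80 × √(24/2) = 0.80 × 3.464 = 2.771.
z_β = 2.771 − 1.960 = 0.811.
Power = Φ(0.811) = 0.791.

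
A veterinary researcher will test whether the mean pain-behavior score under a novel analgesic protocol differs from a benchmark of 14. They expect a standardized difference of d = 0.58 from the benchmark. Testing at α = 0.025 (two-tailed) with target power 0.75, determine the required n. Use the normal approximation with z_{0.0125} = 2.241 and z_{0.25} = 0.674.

For a one-sample test: n = ((z_{α/2} + z_β) / d)².
z_{α/2} + z_β = 2.241 + 0.674 = 2.915.
n = (2.915 / 0.58)² = 5.026² = 25.26.
Round up.

n = 26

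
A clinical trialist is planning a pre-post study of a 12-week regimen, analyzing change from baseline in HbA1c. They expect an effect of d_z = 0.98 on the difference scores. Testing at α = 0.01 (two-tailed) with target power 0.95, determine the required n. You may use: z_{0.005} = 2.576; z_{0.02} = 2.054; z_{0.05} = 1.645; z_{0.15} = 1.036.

For a paired (one-sample on differences) test: n = ((z_{α/2} + z_β) / d)².
z_{α/2} + z_β = 2.576 + 1.645 = 4.221.
n = (4.221 / 0.98)² = 4.307² = 18.55.
Round up.

n = 19 pairs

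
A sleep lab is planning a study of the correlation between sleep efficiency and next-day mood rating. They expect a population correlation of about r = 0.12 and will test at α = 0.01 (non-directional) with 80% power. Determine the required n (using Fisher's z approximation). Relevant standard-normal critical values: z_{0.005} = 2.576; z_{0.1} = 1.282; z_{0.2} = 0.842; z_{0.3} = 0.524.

Fisher's z: C = ½·ln((1+r)/(1−r)) = ½·ln(1.2727) = 0.1206.
n = ((z_{α/2} + z_β)/C)² + 3.
(2.576 + 0.842) / 0.1206 = 3.418 / 0.1206 = 28.342.
n = 28.342² + 3 = 803.25 + 3 = 806.2.
Round up.

n = 807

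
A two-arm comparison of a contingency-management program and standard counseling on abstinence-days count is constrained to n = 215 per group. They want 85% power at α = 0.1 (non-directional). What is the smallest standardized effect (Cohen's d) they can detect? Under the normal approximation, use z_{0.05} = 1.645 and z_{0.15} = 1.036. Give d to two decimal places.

For two independent groups of n = 215 each: d_min = (z_{α/2} + z_β)·√(2/n).
z-sum = 1.645 + 1.036 = 2.681.
d_min = 2.681 × √(2/215) = 2.681 × 0.0964 = 0.259.

d_min ≈ 0.26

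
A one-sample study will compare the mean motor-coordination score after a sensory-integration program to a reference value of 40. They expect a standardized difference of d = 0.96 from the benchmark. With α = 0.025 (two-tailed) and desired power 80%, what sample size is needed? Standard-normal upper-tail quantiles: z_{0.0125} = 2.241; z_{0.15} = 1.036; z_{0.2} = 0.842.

n = 11

For a one-sample test: n = ((z_{α/2} + z_β) / d)².
z_{α/2} + z_β = 2.241 + 0.842 = 3.083.
n = (3.083 / 0.96)² = 3.211² = 10.31.
Round up.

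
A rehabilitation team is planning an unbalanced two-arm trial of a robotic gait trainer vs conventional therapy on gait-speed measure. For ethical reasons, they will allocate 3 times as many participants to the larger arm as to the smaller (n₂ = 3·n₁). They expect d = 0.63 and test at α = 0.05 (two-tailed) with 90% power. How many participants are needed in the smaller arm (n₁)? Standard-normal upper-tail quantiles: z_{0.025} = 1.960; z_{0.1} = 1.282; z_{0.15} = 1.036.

With allocation ratio k = n₂/n₁ = 3, Var(x̄₁−x̄₂) = σ²(1/n₁ + 1/(k·n₁)) = σ²·(k+1)/(k·n₁).
So n₁ = (1 + 1/k)·((z_{α/2} + z_β)/d)² = 1.333 × (3.242/0.63)².
n₁ = 1.333 × 26.48 = 35.3.
Round up: n₁ = 36, giving n₂ = 3 × 36 = 108.

n₁ = 36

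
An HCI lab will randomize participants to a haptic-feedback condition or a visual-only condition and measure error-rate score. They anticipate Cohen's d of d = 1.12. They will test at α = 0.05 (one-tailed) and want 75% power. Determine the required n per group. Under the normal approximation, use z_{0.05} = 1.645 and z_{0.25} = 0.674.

n = 9 per group

For two independent groups with equal n: n = 2·((z_{α} + z_β) / d)².
z_{α} + z_β = 1.645 + 0.674 = 2.319.
n = 2 × (2.319 / 1.12)² = 2 × 2.071² = 2 × 4.29 = 8.6.
Round up to the next whole participant.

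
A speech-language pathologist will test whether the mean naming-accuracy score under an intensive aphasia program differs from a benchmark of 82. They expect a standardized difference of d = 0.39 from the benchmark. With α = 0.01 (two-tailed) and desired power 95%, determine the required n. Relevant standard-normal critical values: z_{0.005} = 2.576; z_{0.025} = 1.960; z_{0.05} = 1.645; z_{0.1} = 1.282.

For a one-sample test: n = ((z_{α/2} + z_β) / d)².
z_{α/2} + z_β = 2.576 + 1.645 = 4.221.
n = (4.221 / 0.39)² = 10.823² = 117.14.
Round up.

n = 118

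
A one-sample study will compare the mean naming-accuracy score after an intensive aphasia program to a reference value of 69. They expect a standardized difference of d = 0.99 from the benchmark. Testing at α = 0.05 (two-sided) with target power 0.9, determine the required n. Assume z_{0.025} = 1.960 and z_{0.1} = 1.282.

For a one-sample test: n = ((z_{α/2} + z_β) / d)².
z_{α/2} + z_β = 1.960 + 1.282 = 3.242.
n = (3.242 / 0.99)² = 3.275² = 10.72.
Round up.

n = 11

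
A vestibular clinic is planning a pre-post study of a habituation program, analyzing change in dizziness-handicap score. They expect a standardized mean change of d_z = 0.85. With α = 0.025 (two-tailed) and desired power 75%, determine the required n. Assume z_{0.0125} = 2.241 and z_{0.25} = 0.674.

For a paired (one-sample on differences) test: n = ((z_{α/2} + z_β) / d)².
z_{α/2} + z_β = 2.241 + 0.674 = 2.915.
n = (2.915 / 0.85)² = 3.429² = 11.76.
Round up.

n = 12 pairs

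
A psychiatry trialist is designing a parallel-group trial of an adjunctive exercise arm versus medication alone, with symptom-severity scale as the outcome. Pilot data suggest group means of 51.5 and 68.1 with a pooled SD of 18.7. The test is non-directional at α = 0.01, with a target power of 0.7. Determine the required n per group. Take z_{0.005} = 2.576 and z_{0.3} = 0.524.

n = 25 per group

Cohen's d = |M₁ − M₂| / SD_pooled = |51.5 − 68.1| / 18.7 = 16.6 / 18.7 = 0.888.
For two independent groups with equal n: n = 2·((z_{α/2} + z_β) / d)².
z_{α/2} + z_β = 2.576 + 0.524 = 3.100.
n = 2 × (3.100 / 0.888)² = 2 × 3.491² = 2 × 12.19 = 24.4.
Round up to the next whole participant.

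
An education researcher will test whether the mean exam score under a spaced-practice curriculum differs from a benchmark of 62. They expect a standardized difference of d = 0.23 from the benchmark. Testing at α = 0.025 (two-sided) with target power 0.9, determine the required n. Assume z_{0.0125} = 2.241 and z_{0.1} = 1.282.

n = 235

For a one-sample test: n = ((z_{α/2} + z_β) / d)².
z_{α/2} + z_β = 2.241 + 1.282 = 3.523.
n = (3.523 / 0.23)² = 15.317² = 234.62.
Round up.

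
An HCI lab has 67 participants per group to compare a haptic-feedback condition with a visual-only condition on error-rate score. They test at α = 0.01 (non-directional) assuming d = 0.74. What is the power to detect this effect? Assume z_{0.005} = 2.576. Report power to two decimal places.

For two equal groups, power = Φ(d·√(n/2) − z_{α/2}).
d·√(n/2) = 0.74 × √(67/2) = 0.74 × 5.788 = 4.283.
z_β = 4.283 − 2.576 = 1.707.
Power = Φ(1.707) = 0.956.

power ≈ 0.96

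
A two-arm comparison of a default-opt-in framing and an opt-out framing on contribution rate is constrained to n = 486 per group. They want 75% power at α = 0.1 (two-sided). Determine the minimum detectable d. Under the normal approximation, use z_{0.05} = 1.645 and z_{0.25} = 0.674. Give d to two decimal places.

d_min ≈ 0.15

For two independent groups of n = 486 each: d_min = (z_{α/2} + z_β)·√(2/n).
z-sum = 1.645 + 0.674 = 2.319.
d_min = 2.319 × √(2/486) = 2.319 × 0.0642 = 0.149.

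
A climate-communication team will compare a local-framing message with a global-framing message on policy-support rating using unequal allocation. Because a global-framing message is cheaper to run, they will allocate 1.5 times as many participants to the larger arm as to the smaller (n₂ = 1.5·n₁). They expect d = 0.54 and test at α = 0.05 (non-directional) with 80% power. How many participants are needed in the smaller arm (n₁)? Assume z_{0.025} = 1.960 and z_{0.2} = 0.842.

With allocation ratio k = n₂/n₁ = 1.5, Var(x̄₁−x̄₂) = σ²(1/n₁ + 1/(k·n₁)) = σ²·(k+1)/(k·n₁).
So n₁ = (1 + 1/k)·((z_{α/2} + z_β)/d)² = 1.667 × (2.802/0.54)².
n₁ = 1.667 × 26.92 = 44.9.
Round up: n₁ = 45, giving n₂ = ⌈1.5 × 45⌉ = ⌈67.5⌉ = 68.

n₁ = 45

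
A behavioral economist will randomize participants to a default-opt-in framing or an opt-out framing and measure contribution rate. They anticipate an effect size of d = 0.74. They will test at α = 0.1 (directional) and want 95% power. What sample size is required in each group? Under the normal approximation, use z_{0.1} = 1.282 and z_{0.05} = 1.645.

For two independent groups with equal n: n = 2·((z_{α} + z_β) / d)².
z_{α} + z_β = 1.282 + 1.645 = 2.927.
n = 2 × (2.927 / 0.74)² = 2 × 3.955² = 2 × 15.65 = 31.3.
Round up to the next whole participant.

n = 32 per group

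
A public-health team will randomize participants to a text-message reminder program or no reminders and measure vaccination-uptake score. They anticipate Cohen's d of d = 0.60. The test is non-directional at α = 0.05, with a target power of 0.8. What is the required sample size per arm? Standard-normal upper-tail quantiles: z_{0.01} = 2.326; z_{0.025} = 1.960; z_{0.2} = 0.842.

For two independent groups with equal n: n = 2·((z_{α/2} + z_β) / d)².
z_{α/2} + z_β = 1.960 + 0.842 = 2.802.
n = 2 × (2.802 / 0.60)² = 2 × 4.670² = 2 × 21.81 = 43.6.
Round up to the next whole participant.

n = 44 per group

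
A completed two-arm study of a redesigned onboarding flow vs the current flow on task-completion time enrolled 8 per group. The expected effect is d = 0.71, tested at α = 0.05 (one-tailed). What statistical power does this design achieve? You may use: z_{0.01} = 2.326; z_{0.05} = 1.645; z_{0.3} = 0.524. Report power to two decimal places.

power ≈ 0.41

For two equal groups, power = Φ(d·√(n/2) − z_{α}).
d·√(n/2) = 0.71 × √(8/2) = 0.71 × 2.000 = 1.420.
z_β = 1.420 − 1.645 = -0.225.
Power = Φ(-0.225) = 0.411.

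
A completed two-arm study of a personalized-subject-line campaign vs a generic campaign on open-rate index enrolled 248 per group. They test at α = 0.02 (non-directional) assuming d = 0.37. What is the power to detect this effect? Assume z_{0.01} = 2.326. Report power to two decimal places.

power ≈ 0.96

For two equal groups, power = Φ(d·√(n/2) − z_{α/2}).
d·√(n/2) = 0.37 × √(248/2) = 0.37 × 11.136 = 4.120.
z_β = 4.120 − 2.326 = 1.794.
Power = Φ(1.794) = 0.964.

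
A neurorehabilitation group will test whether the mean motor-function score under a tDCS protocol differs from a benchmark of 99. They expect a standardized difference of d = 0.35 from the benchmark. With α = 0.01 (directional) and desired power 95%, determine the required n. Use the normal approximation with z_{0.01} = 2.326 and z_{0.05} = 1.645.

n = 129

For a one-sample test: n = ((z_{α} + z_β) / d)².
z_{α} + z_β = 2.326 + 1.645 = 3.971.
n = (3.971 / 0.35)² = 11.346² = 128.73.
Round up.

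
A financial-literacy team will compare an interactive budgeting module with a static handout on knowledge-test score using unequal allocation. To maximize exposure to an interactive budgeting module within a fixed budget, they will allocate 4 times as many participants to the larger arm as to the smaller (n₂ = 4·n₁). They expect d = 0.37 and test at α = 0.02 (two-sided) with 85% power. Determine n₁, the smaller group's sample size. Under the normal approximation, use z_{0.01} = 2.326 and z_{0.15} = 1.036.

n₁ = 104

With allocation ratio k = n₂/n₁ = 4, Var(x̄₁−x̄₂) = σ²(1/n₁ + 1/(k·n₁)) = σ²·(k+1)/(k·n₁).
So n₁ = (1 + 1/k)·((z_{α/2} + z_β)/d)² = 1.250 × (3.362/0.37)².
n₁ = 1.250 × 82.56 = 103.2.
Round up: n₁ = 104, giving n₂ = 4 × 104 = 416.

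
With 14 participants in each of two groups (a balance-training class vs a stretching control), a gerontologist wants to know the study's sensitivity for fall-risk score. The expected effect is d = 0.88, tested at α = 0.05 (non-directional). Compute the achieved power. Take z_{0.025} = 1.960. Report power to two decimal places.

For two equal groups, power = Φ(d·√(n/2) − z_{α/2}).
d·√(n/2) = 0.88 × √(14/2) = 0.88 × 2.646 = 2.328.
z_β = 2.328 − 1.960 = 0.368.
Power = Φ(0.368) = 0.644.

power ≈ 0.64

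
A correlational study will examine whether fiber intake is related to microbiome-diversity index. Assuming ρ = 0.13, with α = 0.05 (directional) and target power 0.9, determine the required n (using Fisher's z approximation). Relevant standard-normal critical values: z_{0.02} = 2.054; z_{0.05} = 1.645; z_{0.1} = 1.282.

n = 505

Fisher's z: C = ½·ln((1+r)/(1−r)) = ½·ln(1.2989) = 0.1307.
n = ((z_{α} + z_β)/C)² + 3.
(1.645 + 1.282) / 0.1307 = 2.927 / 0.1307 = 22.395.
n = 22.395² + 3 = 501.53 + 3 = 504.5.
Round up.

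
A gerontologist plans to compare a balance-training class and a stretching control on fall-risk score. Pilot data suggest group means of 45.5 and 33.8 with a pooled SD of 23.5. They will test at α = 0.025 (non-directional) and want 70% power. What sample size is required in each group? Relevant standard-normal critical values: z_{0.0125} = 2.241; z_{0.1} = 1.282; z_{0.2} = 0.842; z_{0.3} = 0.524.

n = 62 per group

Cohen's d = |M₁ − M₂| / SD_pooled = |45.5 − 33.8| / 23.5 = 11.7 / 23.5 = 0.498.
For two independent groups with equal n: n = 2·((z_{α/2} + z_β) / d)².
z_{α/2} + z_β = 2.241 + 0.524 = 2.765.
n = 2 × (2.765 / 0.498)² = 2 × 5.552² = 2 × 30.83 = 61.7.
Round up to the next whole participant.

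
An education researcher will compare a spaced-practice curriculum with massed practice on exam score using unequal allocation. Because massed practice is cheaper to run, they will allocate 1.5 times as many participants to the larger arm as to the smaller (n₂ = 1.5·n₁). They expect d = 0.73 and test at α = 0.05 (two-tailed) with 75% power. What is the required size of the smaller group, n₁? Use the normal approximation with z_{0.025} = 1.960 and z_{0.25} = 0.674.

n₁ = 22

With allocation ratio k = n₂/n₁ = 1.5, Var(x̄₁−x̄₂) = σ²(1/n₁ + 1/(k·n₁)) = σ²·(k+1)/(k·n₁).
So n₁ = (1 + 1/k)·((z_{α/2} + z_β)/d)² = 1.667 × (2.634/0.73)².
n₁ = 1.667 × 13.02 = 21.7.
Round up: n₁ = 22, giving n₂ = 1.5 × 22 = 33.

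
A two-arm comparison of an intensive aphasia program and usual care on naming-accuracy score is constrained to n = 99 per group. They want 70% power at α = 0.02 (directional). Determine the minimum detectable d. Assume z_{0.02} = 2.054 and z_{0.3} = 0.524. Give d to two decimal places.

d_min ≈ 0.37

For two independent groups of n = 99 each: d_min = (z_{α} + z_β)·√(2/n).
z-sum = 2.054 + 0.524 = 2.578.
d_min = 2.578 × √(2/99) = 2.578 × 0.1421 = 0.366.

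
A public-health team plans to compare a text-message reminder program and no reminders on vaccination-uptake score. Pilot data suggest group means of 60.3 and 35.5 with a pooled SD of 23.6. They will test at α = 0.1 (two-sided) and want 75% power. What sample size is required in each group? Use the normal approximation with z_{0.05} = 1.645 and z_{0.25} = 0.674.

n = 10 per group

Cohen's d = |M₁ − M₂| / SD_pooled = |60.3 − 35.5| / 23.6 = 24.8 / 23.6 = 1.051.
For two independent groups with equal n: n = 2·((z_{α/2} + z_β) / d)².
z_{α/2} + z_β = 1.645 + 0.674 = 2.319.
n = 2 × (2.319 / 1.051)² = 2 × 2.206² = 2 × 4.87 = 9.7.
Round up to the next whole participant.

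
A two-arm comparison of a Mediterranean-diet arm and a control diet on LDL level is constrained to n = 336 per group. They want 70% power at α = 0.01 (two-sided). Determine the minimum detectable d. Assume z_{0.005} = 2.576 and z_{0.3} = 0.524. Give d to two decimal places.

For two independent groups of n = 336 each: d_min = (z_{α/2} + z_β)·√(2/n).
z-sum = 2.576 + 0.524 = 3.100.
d_min = 3.100 × √(2/336) = 3.100 × 0.0772 = 0.239.

d_min ≈ 0.24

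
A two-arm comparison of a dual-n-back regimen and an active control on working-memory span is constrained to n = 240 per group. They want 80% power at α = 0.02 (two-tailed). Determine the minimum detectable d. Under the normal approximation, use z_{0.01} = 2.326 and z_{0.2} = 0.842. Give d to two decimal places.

For two independent groups of n = 240 each: d_min = (z_{α/2} + z_β)·√(2/n).
z-sum = 2.326 + 0.842 = 3.168.
d_min = 3.168 × √(2/240) = 3.168 × 0.0913 = 0.289.

d_min ≈ 0.29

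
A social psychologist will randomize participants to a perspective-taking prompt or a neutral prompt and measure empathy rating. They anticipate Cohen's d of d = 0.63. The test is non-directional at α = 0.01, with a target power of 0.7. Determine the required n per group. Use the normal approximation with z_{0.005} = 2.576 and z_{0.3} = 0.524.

n = 49 per group

For two independent groups with equal n: n = 2·((z_{α/2} + z_β) / d)².
z_{α/2} + z_β = 2.576 + 0.524 = 3.100.
n = 2 × (3.100 / 0.63)² = 2 × 4.921² = 2 × 24.21 = 48.4.
Round up to the next whole participant.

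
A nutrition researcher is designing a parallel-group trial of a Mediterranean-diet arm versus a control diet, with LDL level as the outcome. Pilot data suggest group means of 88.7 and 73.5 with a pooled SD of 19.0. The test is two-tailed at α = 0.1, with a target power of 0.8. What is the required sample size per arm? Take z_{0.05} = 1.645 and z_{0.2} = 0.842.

n = 20 per group

Cohen's d = |M₁ − M₂| / SD_pooled = |88.7 − 73.5| / 19.0 = 15.2 / 19.0 = 0.800.
For two independent groups with equal n: n = 2·((z_{α/2} + z_β) / d)².
z_{α/2} + z_β = 1.645 + 0.842 = 2.487.
n = 2 × (2.487 / 0.800)² = 2 × 3.109² = 2 × 9.66 = 19.3.
Round up to the next whole participant.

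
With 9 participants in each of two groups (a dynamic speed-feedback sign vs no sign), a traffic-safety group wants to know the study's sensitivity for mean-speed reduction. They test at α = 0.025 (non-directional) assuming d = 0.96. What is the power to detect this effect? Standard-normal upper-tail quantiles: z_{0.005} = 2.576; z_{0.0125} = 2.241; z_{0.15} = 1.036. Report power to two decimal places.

power ≈ 0.42

For two equal groups, power = Φ(d·√(n/2) − z_{α/2}).
d·√(n/2) = 0.96 × √(9/2) = 0.96 × 2.121 = 2.036.
z_β = 2.036 − 2.241 = -0.205.
Power = Φ(-0.205) = 0.419.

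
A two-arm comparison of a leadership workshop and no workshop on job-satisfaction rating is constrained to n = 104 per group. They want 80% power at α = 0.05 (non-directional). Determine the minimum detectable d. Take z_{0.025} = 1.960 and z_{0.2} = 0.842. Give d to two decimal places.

d_min ≈ 0.39

For two independent groups of n = 104 each: d_min = (z_{α/2} + z_β)·√(2/n).
z-sum = 1.960 + 0.842 = 2.802.
d_min = 2.802 × √(2/104) = 2.802 × 0.1387 = 0.389.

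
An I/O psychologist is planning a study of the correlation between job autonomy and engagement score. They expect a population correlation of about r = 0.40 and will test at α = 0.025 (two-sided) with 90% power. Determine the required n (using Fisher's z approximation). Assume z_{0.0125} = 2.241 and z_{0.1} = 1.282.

n = 73

Fisher's z: C = ½·ln((1+r)/(1−r)) = ½·ln(2.3333) = 0.4236.
n = ((z_{α/2} + z_β)/C)² + 3.
(2.241 + 1.282) / 0.4236 = 3.523 / 0.4236 = 8.317.
n = 8.317² + 3 = 69.17 + 3 = 72.2.
Round up.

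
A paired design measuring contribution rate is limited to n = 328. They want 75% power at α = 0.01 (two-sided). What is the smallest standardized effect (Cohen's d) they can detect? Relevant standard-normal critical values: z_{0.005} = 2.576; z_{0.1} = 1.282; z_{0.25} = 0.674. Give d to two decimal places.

For a single sample (or paired design) of n = 328: d_min = (z_{α/2} + z_β)/√n.
z-sum = 2.576 + 0.674 = 3.250.
d_min = 3.250 / √328 = 3.250 / 18.111 = 0.179.

d_min ≈ 0.18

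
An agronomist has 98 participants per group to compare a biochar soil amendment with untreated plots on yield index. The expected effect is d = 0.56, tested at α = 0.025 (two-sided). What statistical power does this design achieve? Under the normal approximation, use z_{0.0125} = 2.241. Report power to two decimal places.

For two equal groups, power = Φ(d·√(n/2) − z_{α/2}).
d·√(n/2) = 0.56 × √(98/2) = 0.56 × 7.000 = 3.920.
z_β = 3.920 − 2.241 = 1.679.
Power = Φ(1.679) = 0.953.

power ≈ 0.95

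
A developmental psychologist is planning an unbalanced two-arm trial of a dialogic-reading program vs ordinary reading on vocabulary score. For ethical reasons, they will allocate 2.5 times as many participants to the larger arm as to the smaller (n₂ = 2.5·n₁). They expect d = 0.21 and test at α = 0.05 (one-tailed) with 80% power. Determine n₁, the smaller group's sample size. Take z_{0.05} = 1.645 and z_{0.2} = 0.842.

With allocation ratio k = n₂/n₁ = 2.5, Var(x̄₁−x̄₂) = σ²(1/n₁ + 1/(k·n₁)) = σ²·(k+1)/(k·n₁).
So n₁ = (1 + 1/k)·((z_{α} + z_β)/d)² = 1.400 × (2.487/0.21)².
n₁ = 1.400 × 140.25 = 196.4.
Round up: n₁ = 197, giving n₂ = ⌈2.5 × 197⌉ = ⌈492.5⌉ = 493.

n₁ = 197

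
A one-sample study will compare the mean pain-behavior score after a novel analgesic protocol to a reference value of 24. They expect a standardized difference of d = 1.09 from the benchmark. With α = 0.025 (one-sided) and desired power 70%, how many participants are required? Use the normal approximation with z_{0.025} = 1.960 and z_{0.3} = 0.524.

n = 6

For a one-sample test: n = ((z_{α} + z_β) / d)².
z_{α} + z_β = 1.960 + 0.524 = 2.484.
n = (2.484 / 1.09)² = 2.279² = 5.19.
Round up.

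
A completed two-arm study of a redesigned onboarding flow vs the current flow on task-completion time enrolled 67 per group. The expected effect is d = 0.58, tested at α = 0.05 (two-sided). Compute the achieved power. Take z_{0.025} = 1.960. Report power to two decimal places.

power ≈ 0.92

For two equal groups, power = Φ(d·√(n/2) − z_{α/2}).
d·√(n/2) = 0.58 × √(67/2) = 0.58 × 5.788 = 3.357.
z_β = 3.357 − 1.960 = 1.397.
Power = Φ(1.397) = 0.919.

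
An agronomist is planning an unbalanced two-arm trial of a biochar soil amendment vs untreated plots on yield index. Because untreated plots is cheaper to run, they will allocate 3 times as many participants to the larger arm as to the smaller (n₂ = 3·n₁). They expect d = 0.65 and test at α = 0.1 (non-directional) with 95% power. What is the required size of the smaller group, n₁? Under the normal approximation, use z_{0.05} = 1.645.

With allocation ratio k = n₂/n₁ = 3, Var(x̄₁−x̄₂) = σ²(1/n₁ + 1/(k·n₁)) = σ²·(k+1)/(k·n₁).
So n₁ = (1 + 1/k)·((z_{α/2} + z_β)/d)² = 1.333 × (3.290/0.65)².
n₁ = 1.333 × 25.62 = 34.2.
Round up: n₁ = 35, giving n₂ = 3 × 35 = 105.

n₁ = 35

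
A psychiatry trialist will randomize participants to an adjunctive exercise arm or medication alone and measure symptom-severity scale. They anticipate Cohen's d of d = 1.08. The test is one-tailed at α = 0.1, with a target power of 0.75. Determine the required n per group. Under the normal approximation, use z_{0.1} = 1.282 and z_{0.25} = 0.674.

n = 7 per group

For two independent groups with equal n: n = 2·((z_{α} + z_β) / d)².
z_{α} + z_β = 1.282 + 0.674 = 1.956.
n = 2 × (1.956 / 1.08)² = 2 × 1.811² = 2 × 3.28 = 6.6.
Round up to the next whole participant.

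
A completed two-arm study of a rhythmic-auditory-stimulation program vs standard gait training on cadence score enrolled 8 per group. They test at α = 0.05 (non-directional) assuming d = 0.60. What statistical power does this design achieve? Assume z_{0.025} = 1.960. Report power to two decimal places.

For two equal groups, power = Φ(d·√(n/2) − z_{α/2}).
d·√(n/2) = 0.60 × √(8/2) = 0.60 × 2.000 = 1.200.
z_β = 1.200 − 1.960 = -0.760.
Power = Φ(-0.760) = 0.224.

power ≈ 0.22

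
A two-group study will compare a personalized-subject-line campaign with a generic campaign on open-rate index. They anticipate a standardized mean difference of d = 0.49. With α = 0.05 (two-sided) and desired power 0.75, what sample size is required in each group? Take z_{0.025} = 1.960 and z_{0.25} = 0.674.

n = 58 per group

For two independent groups with equal n: n = 2·((z_{α/2} + z_β) / d)².
z_{α/2} + z_β = 1.960 + 0.674 = 2.634.
n = 2 × (2.634 / 0.49)² = 2 × 5.376² = 2 × 28.90 = 57.8.
Round up to the next whole participant.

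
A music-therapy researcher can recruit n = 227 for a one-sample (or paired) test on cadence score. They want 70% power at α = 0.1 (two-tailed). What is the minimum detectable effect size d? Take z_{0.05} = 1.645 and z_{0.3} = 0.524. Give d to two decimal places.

d_min ≈ 0.14

For a single sample (or paired design) of n = 227: d_min = (z_{α/2} + z_β)/√n.
z-sum = 1.645 + 0.524 = 2.169.
d_min = 2.169 / √227 = 2.169 / 15.067 = 0.144.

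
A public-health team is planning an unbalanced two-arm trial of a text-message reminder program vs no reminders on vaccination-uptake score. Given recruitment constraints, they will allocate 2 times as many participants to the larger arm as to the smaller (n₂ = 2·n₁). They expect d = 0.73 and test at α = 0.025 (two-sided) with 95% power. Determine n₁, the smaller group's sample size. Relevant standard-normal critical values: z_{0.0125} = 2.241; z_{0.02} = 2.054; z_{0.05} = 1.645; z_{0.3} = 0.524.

n₁ = 43

With allocation ratio k = n₂/n₁ = 2, Var(x̄₁−x̄₂) = σ²(1/n₁ + 1/(k·n₁)) = σ²·(k+1)/(k·n₁).
So n₁ = (1 + 1/k)·((z_{α/2} + z_β)/d)² = 1.500 × (3.886/0.73)².
n₁ = 1.500 × 28.34 = 42.5.
Round up: n₁ = 43, giving n₂ = 2 × 43 = 86.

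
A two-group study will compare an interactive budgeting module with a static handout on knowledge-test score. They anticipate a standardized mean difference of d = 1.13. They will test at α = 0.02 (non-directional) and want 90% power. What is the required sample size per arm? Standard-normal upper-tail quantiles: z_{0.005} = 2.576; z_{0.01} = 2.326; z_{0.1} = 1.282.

n = 21 per group

For two independent groups with equal n: n = 2·((z_{α/2} + z_β) / d)².
z_{α/2} + z_β = 2.326 + 1.282 = 3.608.
n = 2 × (3.608 / 1.13)² = 2 × 3.193² = 2 × 10.19 = 20.4.
Round up to the next whole participant.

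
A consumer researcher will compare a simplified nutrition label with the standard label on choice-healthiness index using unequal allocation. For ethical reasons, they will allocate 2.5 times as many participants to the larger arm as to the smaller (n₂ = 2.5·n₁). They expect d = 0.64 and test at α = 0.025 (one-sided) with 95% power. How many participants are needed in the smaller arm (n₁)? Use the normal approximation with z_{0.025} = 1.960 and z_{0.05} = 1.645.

With allocation ratio k = n₂/n₁ = 2.5, Var(x̄₁−x̄₂) = σ²(1/n₁ + 1/(k·n₁)) = σ²·(k+1)/(k·n₁).
So n₁ = (1 + 1/k)·((z_{α} + z_β)/d)² = 1.400 × (3.605/0.64)².
n₁ = 1.400 × 31.73 = 44.4.
Round up: n₁ = 45, giving n₂ = ⌈2.5 × 45⌉ = ⌈112.5⌉ = 113.

n₁ = 45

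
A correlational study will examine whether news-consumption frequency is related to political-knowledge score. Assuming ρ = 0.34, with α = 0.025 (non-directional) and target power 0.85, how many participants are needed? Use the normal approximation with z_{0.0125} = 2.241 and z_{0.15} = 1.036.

n = 89

Fisher's z: C = ½·ln((1+r)/(1−r)) = ½·ln(2.0303) = 0.3541.
n = ((z_{α/2} + z_β)/C)² + 3.
(2.241 + 1.036) / 0.3541 = 3.277 / 0.3541 = 9.254.
n = 9.254² + 3 = 85.64 + 3 = 88.6.
Round up.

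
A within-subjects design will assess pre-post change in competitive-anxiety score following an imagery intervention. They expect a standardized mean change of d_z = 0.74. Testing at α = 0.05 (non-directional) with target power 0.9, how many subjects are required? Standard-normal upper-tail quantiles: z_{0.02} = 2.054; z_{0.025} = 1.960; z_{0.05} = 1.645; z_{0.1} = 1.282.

n = 20 pairs

For a paired (one-sample on differences) test: n = ((z_{α/2} + z_β) / d)².
z_{α/2} + z_β = 1.960 + 1.282 = 3.242.
n = (3.242 / 0.74)² = 4.381² = 19.19.
Round up.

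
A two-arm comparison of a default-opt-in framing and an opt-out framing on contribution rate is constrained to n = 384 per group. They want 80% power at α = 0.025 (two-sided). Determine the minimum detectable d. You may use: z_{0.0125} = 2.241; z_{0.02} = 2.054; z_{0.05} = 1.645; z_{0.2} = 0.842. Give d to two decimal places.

d_min ≈ 0.22

For two independent groups of n = 384 each: d_min = (z_{α/2} + z_β)·√(2/n).
z-sum = 2.241 + 0.842 = 3.083.
d_min = 3.083 × √(2/384) = 3.083 × 0.0722 = 0.222.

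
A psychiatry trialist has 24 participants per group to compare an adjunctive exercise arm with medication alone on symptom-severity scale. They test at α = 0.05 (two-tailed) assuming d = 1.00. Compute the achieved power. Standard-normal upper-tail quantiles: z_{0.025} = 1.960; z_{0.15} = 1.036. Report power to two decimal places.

For two equal groups, power = Φ(d·√(n/2) − z_{α/2}).
d·√(n/2) = 1.00 × √(24/2) = 1.00 × 3.464 = 3.464.
z_β = 3.464 − 1.960 = 1.504.
Power = Φ(1.504) = 0.934.

power ≈ 0.93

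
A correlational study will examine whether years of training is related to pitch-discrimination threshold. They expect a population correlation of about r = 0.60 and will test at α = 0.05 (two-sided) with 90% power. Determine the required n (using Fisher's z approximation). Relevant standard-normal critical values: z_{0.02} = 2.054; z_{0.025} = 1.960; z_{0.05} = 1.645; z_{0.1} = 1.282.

Fisher's z: C = ½·ln((1+r)/(1−r)) = ½·ln(4.0000) = 0.6931.
n = ((z_{α/2} + z_β)/C)² + 3.
(1.960 + 1.282) / 0.6931 = 3.242 / 0.6931 = 4.678.
n = 4.678² + 3 = 21.88 + 3 = 24.9.
Round up.

n = 25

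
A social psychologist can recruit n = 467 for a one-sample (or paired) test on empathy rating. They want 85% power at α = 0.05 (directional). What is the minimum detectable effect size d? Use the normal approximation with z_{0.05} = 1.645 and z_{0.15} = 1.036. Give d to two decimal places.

For a single sample (or paired design) of n = 467: d_min = (z_{α} + z_β)/√n.
z-sum = 1.645 + 1.036 = 2.681.
d_min = 2.681 / √467 = 2.681 / 21.610 = 0.124.

d_min ≈ 0.12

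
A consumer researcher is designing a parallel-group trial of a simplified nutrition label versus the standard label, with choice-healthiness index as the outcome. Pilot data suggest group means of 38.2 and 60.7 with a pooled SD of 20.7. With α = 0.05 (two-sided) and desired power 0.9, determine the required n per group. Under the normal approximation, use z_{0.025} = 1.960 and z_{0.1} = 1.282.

n = 18 per group

Cohen's d = |M₁ − M₂| / SD_pooled = |38.2 − 60.7| / 20.7 = 22.5 / 20.7 = 1.087.
For two independent groups with equal n: n = 2·((z_{α/2} + z_β) / d)².
z_{α/2} + z_β = 1.960 + 1.282 = 3.242.
n = 2 × (3.242 / 1.087)² = 2 × 2.983² = 2 × 8.90 = 17.8.
Round up to the next whole participant.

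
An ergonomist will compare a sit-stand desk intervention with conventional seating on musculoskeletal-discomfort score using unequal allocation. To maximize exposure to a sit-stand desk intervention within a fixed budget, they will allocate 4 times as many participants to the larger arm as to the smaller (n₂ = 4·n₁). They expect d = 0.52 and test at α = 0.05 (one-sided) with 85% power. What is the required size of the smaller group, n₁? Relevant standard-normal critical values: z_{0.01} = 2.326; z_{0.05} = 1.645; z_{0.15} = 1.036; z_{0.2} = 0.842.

With allocation ratio k = n₂/n₁ = 4, Var(x̄₁−x̄₂) = σ²(1/n₁ + 1/(k·n₁)) = σ²·(k+1)/(k·n₁).
So n₁ = (1 + 1/k)·((z_{α} + z_β)/d)² = 1.250 × (2.681/0.52)².
n₁ = 1.250 × 26.58 = 33.2.
Round up: n₁ = 34, giving n₂ = 4 × 34 = 136.

n₁ = 34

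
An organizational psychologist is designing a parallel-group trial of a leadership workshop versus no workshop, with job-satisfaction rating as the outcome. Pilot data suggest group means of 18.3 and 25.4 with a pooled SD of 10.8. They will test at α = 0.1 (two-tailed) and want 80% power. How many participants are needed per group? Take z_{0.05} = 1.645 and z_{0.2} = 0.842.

Cohen's d = |M₁ − M₂| / SD_pooled = |18.3 − 25.4| / 10.8 = 7.1 / 10.8 = 0.657.
For two independent groups with equal n: n = 2·((z_{α/2} + z_β) / d)².
z_{α/2} + z_β = 1.645 + 0.842 = 2.487.
n = 2 × (2.487 / 0.657)² = 2 × 3.785² = 2 × 14.33 = 28.7.
Round up to the next whole participant.

n = 29 per group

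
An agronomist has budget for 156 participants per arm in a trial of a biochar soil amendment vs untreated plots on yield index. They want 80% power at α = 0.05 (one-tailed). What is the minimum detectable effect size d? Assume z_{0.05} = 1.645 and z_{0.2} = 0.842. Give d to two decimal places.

d_min ≈ 0.28

For two independent groups of n = 156 each: d_min = (z_{α} + z_β)·√(2/n).
z-sum = 1.645 + 0.842 = 2.487.
d_min = 2.487 × √(2/156) = 2.487 × 0.1132 = 0.282.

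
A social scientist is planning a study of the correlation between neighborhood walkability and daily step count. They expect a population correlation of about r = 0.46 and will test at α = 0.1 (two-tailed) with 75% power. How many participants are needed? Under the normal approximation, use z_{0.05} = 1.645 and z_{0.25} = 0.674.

Fisher's z: C = ½·ln((1+r)/(1−r)) = ½·ln(2.7037) = 0.4973.
n = ((z_{α/2} + z_β)/C)² + 3.
(1.645 + 0.674) / 0.4973 = 2.319 / 0.4973 = 4.663.
n = 4.663² + 3 = 21.75 + 3 = 24.7.
Round up.

n = 25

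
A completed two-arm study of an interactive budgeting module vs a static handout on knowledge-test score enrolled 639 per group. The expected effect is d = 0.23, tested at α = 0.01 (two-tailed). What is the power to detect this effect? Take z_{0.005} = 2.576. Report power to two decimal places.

power ≈ 0.94

For two equal groups, power = Φ(d·√(n/2) − z_{α/2}).
d·√(n/2) = 0.23 × √(639/2) = 0.23 × 17.875 = 4.111.
z_β = 4.111 − 2.576 = 1.535.
Power = Φ(1.535) = 0.938.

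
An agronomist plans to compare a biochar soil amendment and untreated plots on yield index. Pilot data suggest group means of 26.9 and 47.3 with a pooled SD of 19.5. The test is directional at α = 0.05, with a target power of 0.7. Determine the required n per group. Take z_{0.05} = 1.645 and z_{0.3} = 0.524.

Cohen's d = |M₁ − M₂| / SD_pooled = |26.9 − 47.3| / 19.5 = 20.4 / 19.5 = 1.046.
For two independent groups with equal n: n = 2·((z_{α} + z_β) / d)².
z_{α} + z_β = 1.645 + 0.524 = 2.169.
n = 2 × (2.169 / 1.046)² = 2 × 2.074² = 2 × 4.30 = 8.6.
Round up to the next whole participant.

n = 9 per group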